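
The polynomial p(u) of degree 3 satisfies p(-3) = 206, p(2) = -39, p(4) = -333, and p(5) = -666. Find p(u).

Write p(u) = au^3 + bu^2 + cu + d. Substituting each data point gives a linear system:
  -27a + 9b - 3c + d = 206
  8a + 4b + 2c + d = -39
  64a + 16b + 4c + d = -333
  125a + 25b + 5c + d = -666
Solving the system yields a = -6, b = 4, c = -3, d = -1.
So p(u) = -6u^3 + 4u^2 - 3u - 1.
Check: p(2) = -39. ✓

p(u) = -6u^3 + 4u^2 - 3u - 1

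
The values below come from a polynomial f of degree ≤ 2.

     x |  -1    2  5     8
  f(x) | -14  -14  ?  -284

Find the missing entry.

-104

On equispaced nodes a degree-2 polynomial has vanishing third forward difference, so
  - f(-1) + 3·f(2) - 3·f(5) + f(8) = 0.
Substituting the known values and solving for f(5):
  -3·f(5) = 312
  f(5) = -104.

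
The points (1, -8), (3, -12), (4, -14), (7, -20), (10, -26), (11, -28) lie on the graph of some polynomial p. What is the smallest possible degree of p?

Divided differences on the nodes 1, 3, 4, 7, 10, 11:
  order 0: -8  -12  -14  -20  -26  -28
  order 1: -2  -2  -2  -2  -2
  order 2: 0  0  0  0
  order 3: 0  0  0
  order 4: 0  0
  order 5: 0
The order-1 divided differences are all -2 (nonzero) and every higher order vanishes, so the data lies on a polynomial of degree exactly 1.

1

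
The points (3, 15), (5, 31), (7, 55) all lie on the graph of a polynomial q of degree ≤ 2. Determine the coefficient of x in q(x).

Write q(x) = ax^2 + bx + c. Substituting each data point gives a linear system:
  9a + 3b + c = 15
  25a + 5b + c = 31
  49a + 7b + c = 55
Solving the system yields a = 1, b = 0, c = 6.
So q(x) = x^2 + 6.
The coefficient of x is 0.

0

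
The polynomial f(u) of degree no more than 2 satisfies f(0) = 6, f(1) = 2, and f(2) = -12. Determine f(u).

Using the Lagrange interpolation formula with nodes 0, 1, 2:
  L_0(u) = (u - 1)(u - 2) / 2
  L_1(u) = u(u - 2) / -1
  L_2(u) = u(u - 1) / 2
Then f(u) = 6·L_0(u) + 2·L_1(u) - 12·L_2(u).
Expanding and collecting terms gives f(u) = -5u^2 + u + 6.
Check: f(1) = 2. ✓

f(u) = -5u^2 + u + 6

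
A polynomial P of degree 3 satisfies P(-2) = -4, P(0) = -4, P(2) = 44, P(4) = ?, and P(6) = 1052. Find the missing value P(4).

332

The 4 known points determine the degree-3 polynomial uniquely.
Write P(t) = at^3 + bt^2 + ct + d. Substituting each data point gives a linear system:
  -8a + 4b - 2c + d = -4
  d = -4
  8a + 4b + 2c + d = 44
  216a + 36b + 6c + d = 1052
Solving the system yields a = 4, b = 6, c = -4, d = -4.
So P(t) = 4t^3 + 6t^2 - 4t - 4.
Then P(4) = 332.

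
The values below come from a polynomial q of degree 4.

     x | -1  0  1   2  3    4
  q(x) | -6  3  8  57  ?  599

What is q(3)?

222

The 5 known points determine the degree-4 polynomial uniquely.
Write q(x) = ax^4 + bx^3 + cx^2 + dx + e. Substituting each data point gives a linear system:
  a - b + c - d + e = -6
  e = 3
  a + b + c + d + e = 8
  16a + 8b + 4c + 2d + e = 57
  256a + 64b + 16c + 4d + e = 599
Solving the system yields a = 1, b = 6, c = -3, d = 1, e = 3.
So q(x) = x^4 + 6x^3 - 3x^2 + x + 3.
Then q(3) = 222.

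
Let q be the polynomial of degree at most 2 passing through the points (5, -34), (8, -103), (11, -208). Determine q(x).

q(x) = -2x^2 + 3x + 1

Using the Lagrange interpolation formula with nodes 5, 8, 11:
  L_0(x) = (x - 8)(x - 11) / 18
  L_1(x) = (x - 5)(x - 11) / -9
  L_2(x) = (x - 5)(x - 8) / 18
Then q(x) = -34·L_0(x) - 103·L_1(x) - 208·L_2(x).
Expanding and collecting terms gives q(x) = -2x² + 3x + 1.
Check: q(5) = -34. ✓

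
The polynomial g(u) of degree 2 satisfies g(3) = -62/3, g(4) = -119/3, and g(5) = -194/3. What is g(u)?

Write g(u) = au^2 + bu + c. Substituting each data point gives a linear system:
  9a + 3b + c = -62/3
  16a + 4b + c = -119/3
  25a + 5b + c = -194/3
Solving the system yields a = -3, b = 2, c = 1/3.
So g(u) = -3u^2 + 2u + 1/3.
Check: g(3) = -62/3. ✓

g(u) = -3u^2 + 2u + 1/3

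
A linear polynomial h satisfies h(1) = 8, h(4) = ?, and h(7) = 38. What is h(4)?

23

On equispaced nodes a degree-1 polynomial has vanishing second forward difference, so
  h(1) - 2·h(4) + h(7) = 0.
Substituting the known values and solving for h(4):
  -2·h(4) = -46
  h(4) = 23.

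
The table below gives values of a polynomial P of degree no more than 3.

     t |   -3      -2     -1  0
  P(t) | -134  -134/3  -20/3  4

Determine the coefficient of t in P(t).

5

Write P(t) = at^3 + bt^2 + ct + d. Substituting each data point gives a linear system:
  -27a + 9b - 3c + d = -134
  -8a + 4b - 2c + d = -134/3
  -a + b - c + d = -20/3
  d = 4
Solving the system yields a = 4, b = -5/3, c = 5, d = 4.
So P(t) = 4t^3 - (5/3)t^2 + 5t + 4.
The coefficient of t is 5.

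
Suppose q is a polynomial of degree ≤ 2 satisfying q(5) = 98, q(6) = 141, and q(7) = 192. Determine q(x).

q(x) = 4x^2 - x + 3

Using the Lagrange interpolation formula with nodes 5, 6, 7:
  L_0(x) = (x - 6)(x - 7) / 2
  L_1(x) = (x - 5)(x - 7) / -1
  L_2(x) = (x - 5)(x - 6) / 2
Then q(x) = 98·L_0(x) + 141·L_1(x) + 192·L_2(x).
Expanding and collecting terms gives q(x) = 4x² - x + 3.
Check: q(7) = 192. ✓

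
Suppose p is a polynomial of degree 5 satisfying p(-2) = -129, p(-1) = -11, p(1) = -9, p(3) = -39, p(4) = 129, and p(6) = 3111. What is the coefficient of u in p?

Write p(u) = au^5 + bu^4 + cu^3 + du^2 + eu + k. Substituting each data point gives a linear system:
  -32a + 16b - 8c + 4d - 2e + k = -129
  -a + b - c + d - e + k = -11
  a + b + c + d + e + k = -9
  243a + 81b + 27c + 9d + 3e + k = -39
  1024a + 256b + 64c + 16d + 4e + k = 129
  7776a + 1296b + 216c + 36d + 6e + k = 3111
Solving the system yields a = 1, b = -4, c = 3, d = -3, e = -3, k = -3.
So p(u) = u⁵ - 4u⁴ + 3u³ - 3u² - 3u - 3.
The coefficient of u is -3.

-3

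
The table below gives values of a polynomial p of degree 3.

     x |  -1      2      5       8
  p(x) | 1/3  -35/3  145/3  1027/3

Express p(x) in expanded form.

p(x) = x^3 - 2x^2 - 5x - 5/3

Write p(x) = ax^3 + bx^2 + cx + d. Substituting each data point gives a linear system:
  -a + b - c + d = 1/3
  8a + 4b + 2c + d = -35/3
  125a + 25b + 5c + d = 145/3
  512a + 64b + 8c + d = 1027/3
Solving the system yields a = 1, b = -2, c = -5, d = -5/3.
So p(x) = x^3 - 2x^2 - 5x - 5/3.
Check: p(8) = 1027/3. ✓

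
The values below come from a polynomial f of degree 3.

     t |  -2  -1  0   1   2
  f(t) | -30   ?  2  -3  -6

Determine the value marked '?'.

The 4 known points determine the degree-3 polynomial uniquely.
Write f(t) = at^3 + bt^2 + ct + d. Substituting each data point gives a linear system:
  -8a + 4b - 2c + d = -30
  d = 2
  a + b + c + d = -3
  8a + 4b + 2c + d = -6
Solving the system yields a = 2, b = -5, c = -2, d = 2.
So f(t) = 2t^3 - 5t^2 - 2t + 2.
Then f(-1) = -3.

-3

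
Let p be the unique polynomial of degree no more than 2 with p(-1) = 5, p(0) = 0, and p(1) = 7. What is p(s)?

Using the Lagrange interpolation formula with nodes -1, 0, 1:
  L_0(s) = s(s - 1) / 2
  L_1(s) = (s + 1)(s - 1) / -1
  L_2(s) = (s + 1)s / 2
Then p(s) = 5·L_0(s) + 0·L_1(s) + 7·L_2(s).
Expanding and collecting terms gives p(s) = 6s^2 + s.
Check: p(1) = 7. ✓

p(s) = 6s^2 + s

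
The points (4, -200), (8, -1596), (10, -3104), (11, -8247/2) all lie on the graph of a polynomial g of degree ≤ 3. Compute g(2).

-24

Write g(n) = an^3 + bn^2 + cn + d. Substituting each data point gives a linear system:
  64a + 16b + 4c + d = -200
  512a + 64b + 8c + d = -1596
  1000a + 100b + 10c + d = -3104
  1331a + 121b + 11c + d = -8247/2
Solving the system yields a = -3, b = -3/2, c = 5, d = -4.
So g(n) = -3n^3 - (3/2)n^2 + 5n - 4.
Then g(2) = -24.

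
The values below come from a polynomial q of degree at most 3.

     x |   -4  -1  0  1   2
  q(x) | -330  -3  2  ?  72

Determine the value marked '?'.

15

The 4 known points determine the degree-3 polynomial uniquely.
Write q(x) = ax^3 + bx^2 + cx + d. Substituting each data point gives a linear system:
  -64a + 16b - 4c + d = -330
  -a + b - c + d = -3
  d = 2
  8a + 4b + 2c + d = 72
Solving the system yields a = 6, b = 4, c = 3, d = 2.
So q(x) = 6x^3 + 4x^2 + 3x + 2.
Then q(1) = 15.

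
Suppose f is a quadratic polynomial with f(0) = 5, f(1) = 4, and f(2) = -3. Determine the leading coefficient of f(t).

-3

Write f(t) = at^2 + bt + c. Substituting each data point gives a linear system:
  c = 5
  a + b + c = 4
  4a + 2b + c = -3
Solving the system yields a = -3, b = 2, c = 5.
So f(t) = -3t^2 + 2t + 5.
The leading coefficient is -3.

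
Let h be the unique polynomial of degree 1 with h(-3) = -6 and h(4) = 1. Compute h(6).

3

Using the Lagrange interpolation formula with nodes -3, 4:
  L_0(n) = (n - 4) / -7
  L_1(n) = (n + 3) / 7
Then h(n) = -6·L_0(n) + 1·L_1(n).
Expanding and collecting terms gives h(n) = n - 3.
Evaluating at n = 6: h(6) = 3.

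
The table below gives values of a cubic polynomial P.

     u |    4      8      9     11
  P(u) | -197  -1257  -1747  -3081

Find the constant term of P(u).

Write P(u) = au^3 + bu^2 + cu + d. Substituting each data point gives a linear system:
  64a + 16b + 4c + d = -197
  512a + 64b + 8c + d = -1257
  729a + 81b + 9c + d = -1747
  1331a + 121b + 11c + d = -3081
Solving the system yields a = -2, b = -3, c = -5, d = -1.
So P(u) = -2u³ - 3u² - 5u - 1.
The constant term is -1.

-1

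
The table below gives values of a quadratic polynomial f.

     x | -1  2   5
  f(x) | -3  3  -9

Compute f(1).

Forward differences of the values at x = -1, 2, 5:
  f  : -3  3  -9
  Δ  : 6  -12
  Δ^2: -18
The second differences are constant, confirming degree 2.
Interpolating (Newton forward form) and evaluating at x = 1 gives f(1) = 3.

3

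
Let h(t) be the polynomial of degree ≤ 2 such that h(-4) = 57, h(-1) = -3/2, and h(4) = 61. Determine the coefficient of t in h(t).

1/2

Write h(t) = at^2 + bt + c. Substituting each data point gives a linear system:
  16a - 4b + c = 57
  a - b + c = -3/2
  16a + 4b + c = 61
Solving the system yields a = 4, b = 1/2, c = -5.
So h(t) = 4t^2 + (1/2)t - 5.
The coefficient of t is 1/2.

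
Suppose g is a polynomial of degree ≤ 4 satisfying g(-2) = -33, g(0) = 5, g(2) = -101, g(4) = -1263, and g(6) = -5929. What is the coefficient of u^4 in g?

-4

Write g(u) = au^4 + bu^3 + cu^2 + du + e. Substituting each data point gives a linear system:
  16a - 8b + 4c - 2d + e = -33
  e = 5
  16a + 8b + 4c + 2d + e = -101
  256a + 64b + 16c + 4d + e = -1263
  1296a + 216b + 36c + 6d + e = -5929
Solving the system yields a = -4, b = -3, c = -2, d = -5, e = 5.
So g(u) = -4u⁴ - 3u³ - 2u² - 5u + 5.
The leading coefficient is -4.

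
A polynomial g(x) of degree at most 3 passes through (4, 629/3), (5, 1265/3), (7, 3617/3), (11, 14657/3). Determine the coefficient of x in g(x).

Write g(x) = ax^3 + bx^2 + cx + d. Substituting each data point gives a linear system:
  64a + 16b + 4c + d = 629/3
  125a + 25b + 5c + d = 1265/3
  343a + 49b + 7c + d = 3617/3
  1331a + 121b + 11c + d = 14657/3
Solving the system yields a = 4, b = -4, c = 4, d = 5/3.
So g(x) = 4x^3 - 4x^2 + 4x + 5/3.
The coefficient of x is 4.

4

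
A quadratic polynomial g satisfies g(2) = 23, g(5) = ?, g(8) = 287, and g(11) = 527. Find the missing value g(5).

119

The 3 known points determine the degree-2 polynomial uniquely.
Write g(u) = au^2 + bu + c. Substituting each data point gives a linear system:
  4a + 2b + c = 23
  64a + 8b + c = 287
  121a + 11b + c = 527
Solving the system yields a = 4, b = 4, c = -1.
So g(u) = 4u^2 + 4u - 1.
Then g(5) = 119.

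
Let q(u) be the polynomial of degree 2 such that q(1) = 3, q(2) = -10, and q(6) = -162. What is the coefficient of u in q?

2

Write q(u) = au^2 + bu + c. Substituting each data point gives a linear system:
  a + b + c = 3
  4a + 2b + c = -10
  36a + 6b + c = -162
Solving the system yields a = -5, b = 2, c = 6.
So q(u) = -5u^2 + 2u + 6.
The coefficient of u is 2.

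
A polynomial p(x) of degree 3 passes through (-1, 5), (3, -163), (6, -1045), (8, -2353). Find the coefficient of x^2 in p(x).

Write p(x) = ax^3 + bx^2 + cx + d. Substituting each data point gives a linear system:
  -a + b - c + d = 5
  27a + 9b + 3c + d = -163
  216a + 36b + 6c + d = -1045
  512a + 64b + 8c + d = -2353
Solving the system yields a = -4, b = -4, c = -6, d = -1.
So p(x) = -4x^3 - 4x^2 - 6x - 1.
The coefficient of x^2 is -4.

-4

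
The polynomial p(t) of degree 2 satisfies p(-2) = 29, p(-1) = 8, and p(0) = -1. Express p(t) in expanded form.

p(t) = 6t^2 - 3t - 1

Using the Lagrange interpolation formula with nodes -2, -1, 0:
  L_0(t) = (t + 1)t / 2
  L_1(t) = (t + 2)t / -1
  L_2(t) = (t + 2)(t + 1) / 2
Then p(t) = 29·L_0(t) + 8·L_1(t) - 1·L_2(t).
Expanding and collecting terms gives p(t) = 6t² - 3t - 1.
Check: p(-2) = 29. ✓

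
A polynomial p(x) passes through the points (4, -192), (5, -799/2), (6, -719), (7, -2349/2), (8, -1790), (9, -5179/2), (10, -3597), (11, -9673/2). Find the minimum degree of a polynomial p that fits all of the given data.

3

Forward differences of the values at x = 4, 5, 6, 7, 8, 9, 10, 11:
  p  : -192  -799/2  -719  -2349/2  -1790  -5179/2  -3597  -9673/2
  Δ  : -415/2  -639/2  -911/2  -1231/2  -1599/2  -2015/2  -2479/2
  Δ^2: -112  -136  -160  -184  -208  -232
  Δ^3: -24  -24  -24  -24  -24
  Δ^4: 0  0  0  0
  Δ^5: 0  0  0
  Δ^6: 0  0
  Δ^7: 0
The third differences are constant (-24) and nonzero, while all higher differences vanish, so the minimal degree is 3.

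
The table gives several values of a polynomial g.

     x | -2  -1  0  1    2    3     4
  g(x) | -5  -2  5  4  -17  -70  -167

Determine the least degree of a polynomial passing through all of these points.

Forward differences of the values at x = -2, -1, 0, 1, 2, 3, 4:
  g  : -5  -2  5  4  -17  -70  -167
  Δ  : 3  7  -1  -21  -53  -97
  Δ^2: 4  -8  -20  -32  -44
  Δ^3: -12  -12  -12  -12
  Δ^4: 0  0  0
  Δ^5: 0  0
  Δ^6: 0
The third differences are constant (-12) and nonzero, while all higher differences vanish, so the minimal degree is 3.

3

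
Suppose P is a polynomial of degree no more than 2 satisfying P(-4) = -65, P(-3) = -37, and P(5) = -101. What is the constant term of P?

Write P(x) = ax^2 + bx + c. Substituting each data point gives a linear system:
  16a - 4b + c = -65
  9a - 3b + c = -37
  25a + 5b + c = -101
Solving the system yields a = -4, b = 0, c = -1.
So P(x) = -4x^2 - 1.
The constant term is -1.

-1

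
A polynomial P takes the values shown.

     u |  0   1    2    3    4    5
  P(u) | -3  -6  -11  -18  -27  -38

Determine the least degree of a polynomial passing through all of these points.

Forward differences of the values at u = 0, 1, 2, 3, 4, 5:
  P  : -3  -6  -11  -18  -27  -38
  Δ  : -3  -5  -7  -9  -11
  Δ^2: -2  -2  -2  -2
  Δ^3: 0  0  0
  Δ^4: 0  0
  Δ^5: 0
The second differences are constant (-2) and nonzero, while all higher differences vanish, so the minimal degree is 2.

2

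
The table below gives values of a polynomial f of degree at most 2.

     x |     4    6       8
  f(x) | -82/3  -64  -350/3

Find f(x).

f(x) = -2x^2 + (5/3)x - 2

Write f(x) = ax^2 + bx + c. Substituting each data point gives a linear system:
  16a + 4b + c = -82/3
  36a + 6b + c = -64
  64a + 8b + c = -350/3
Solving the system yields a = -2, b = 5/3, c = -2.
So f(x) = -2x^2 + (5/3)x - 2.
Check: f(4) = -82/3. ✓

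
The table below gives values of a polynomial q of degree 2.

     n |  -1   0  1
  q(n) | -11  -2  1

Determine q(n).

q(n) = -3n^2 + 6n - 2

Using the Lagrange interpolation formula with nodes -1, 0, 1:
  L_0(n) = n(n - 1) / 2
  L_1(n) = (n + 1)(n - 1) / -1
  L_2(n) = (n + 1)n / 2
Then q(n) = -11·L_0(n) - 2·L_1(n) + 1·L_2(n).
Expanding and collecting terms gives q(n) = -3n^2 + 6n - 2.
Check: q(0) = -2. ✓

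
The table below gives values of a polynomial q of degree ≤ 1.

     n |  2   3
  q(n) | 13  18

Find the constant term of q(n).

3

Write q(n) = an + b. Substituting each data point gives a linear system:
  2a + b = 13
  3a + b = 18
Solving the system yields a = 5, b = 3.
So q(n) = 5n + 3.
The constant term is 3.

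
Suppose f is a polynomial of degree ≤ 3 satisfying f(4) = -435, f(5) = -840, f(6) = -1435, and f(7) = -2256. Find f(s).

Write f(s) = as^3 + bs^2 + cs + d. Substituting each data point gives a linear system:
  64a + 16b + 4c + d = -435
  125a + 25b + 5c + d = -840
  216a + 36b + 6c + d = -1435
  343a + 49b + 7c + d = -2256
Solving the system yields a = -6, b = -5, c = 6, d = 5.
So f(s) = -6s³ - 5s² + 6s + 5.
Check: f(6) = -1435. ✓

f(s) = -6s^3 - 5s^2 + 6s + 5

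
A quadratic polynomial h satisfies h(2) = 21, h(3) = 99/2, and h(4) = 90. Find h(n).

Using the Lagrange interpolation formula with nodes 2, 3, 4:
  L_0(n) = (n - 3)(n - 4) / 2
  L_1(n) = (n - 2)(n - 4) / -1
  L_2(n) = (n - 2)(n - 3) / 2
Then h(n) = 21·L_0(n) + 99/2·L_1(n) + 90·L_2(n).
Expanding and collecting terms gives h(n) = 6n^2 - (3/2)n.
Check: h(3) = 99/2. ✓

h(n) = 6n^2 - (3/2)n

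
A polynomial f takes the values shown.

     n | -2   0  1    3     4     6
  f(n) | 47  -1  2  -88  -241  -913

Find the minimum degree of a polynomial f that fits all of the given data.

3

Divided differences on the nodes -2, 0, 1, 3, 4, 6:
  order 0: 47  -1  2  -88  -241  -913
  order 1: -24  3  -45  -153  -336
  order 2: 9  -16  -36  -61
  order 3: -5  -5  -5
  order 4: 0  0
  order 5: 0
The order-3 divided differences are all -5 (nonzero) and every higher order vanishes, so the data lies on a polynomial of degree exactly 3.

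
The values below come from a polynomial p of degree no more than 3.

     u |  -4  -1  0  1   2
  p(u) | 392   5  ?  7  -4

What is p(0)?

0

The 4 known points determine the degree-3 polynomial uniquely.
Write p(u) = au^3 + bu^2 + cu + d. Substituting each data point gives a linear system:
  -64a + 16b - 4c + d = 392
  -a + b - c + d = 5
  a + b + c + d = 7
  8a + 4b + 2c + d = -4
Solving the system yields a = -5, b = 6, c = 6, d = 0.
So p(u) = -5u^3 + 6u^2 + 6u.
Then p(0) = 0.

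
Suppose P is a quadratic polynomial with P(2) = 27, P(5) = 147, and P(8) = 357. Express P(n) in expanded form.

Write P(n) = an^2 + bn + c. Substituting each data point gives a linear system:
  4a + 2b + c = 27
  25a + 5b + c = 147
  64a + 8b + c = 357
Solving the system yields a = 5, b = 5, c = -3.
So P(n) = 5n^2 + 5n - 3.
Check: P(2) = 27. ✓

P(n) = 5n^2 + 5n - 3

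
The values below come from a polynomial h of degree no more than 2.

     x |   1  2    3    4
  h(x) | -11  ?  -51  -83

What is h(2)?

-27

On equispaced nodes a degree-2 polynomial has vanishing third forward difference, so
  - h(1) + 3·h(2) - 3·h(3) + h(4) = 0.
Substituting the known values and solving for h(2):
  3·h(2) = -81
  h(2) = -27.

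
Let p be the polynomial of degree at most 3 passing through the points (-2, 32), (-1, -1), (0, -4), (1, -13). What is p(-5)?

Forward differences of the values at n = -2, -1, 0, 1:
  p  : 32  -1  -4  -13
  Δ  : -33  -3  -9
  Δ^2: 30  -6
  Δ^3: -36
The third differences are constant, confirming degree 3.
Interpolating (Newton forward form) and evaluating at n = -5 gives p(-5) = 671.

671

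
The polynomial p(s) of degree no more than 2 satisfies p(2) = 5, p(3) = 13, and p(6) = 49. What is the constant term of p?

-5

Write p(s) = as^2 + bs + c. Substituting each data point gives a linear system:
  4a + 2b + c = 5
  9a + 3b + c = 13
  36a + 6b + c = 49
Solving the system yields a = 1, b = 3, c = -5.
So p(s) = s^2 + 3s - 5.
The constant term is -5.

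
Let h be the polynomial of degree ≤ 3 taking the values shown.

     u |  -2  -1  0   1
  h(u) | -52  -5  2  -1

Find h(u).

Using the Lagrange interpolation formula with nodes -2, -1, 0, 1:
  L_0(u) = (u + 1)u(u - 1) / -6
  L_1(u) = (u + 2)u(u - 1) / 2
  L_2(u) = (u + 2)(u + 1)(u - 1) / -2
  L_3(u) = (u + 2)(u + 1)u / 6
Then h(u) = -52·L_0(u) - 5·L_1(u) + 2·L_2(u) - 1·L_3(u).
Expanding and collecting terms gives h(u) = 5u³ - 5u² - 3u + 2.
Check: h(-1) = -5. ✓

h(u) = 5u^3 - 5u^2 - 3u + 2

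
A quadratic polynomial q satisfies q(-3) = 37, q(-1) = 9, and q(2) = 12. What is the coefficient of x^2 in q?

Write q(x) = ax^2 + bx + c. Substituting each data point gives a linear system:
  9a - 3b + c = 37
  a - b + c = 9
  4a + 2b + c = 12
Solving the system yields a = 3, b = -2, c = 4.
So q(x) = 3x^2 - 2x + 4.
The leading coefficient is 3.

3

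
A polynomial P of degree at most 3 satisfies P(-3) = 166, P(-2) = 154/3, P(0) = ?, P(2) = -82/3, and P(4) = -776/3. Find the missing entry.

The 4 known points determine the degree-3 polynomial uniquely.
Write P(n) = an^3 + bn^2 + cn + d. Substituting each data point gives a linear system:
  -27a + 9b - 3c + d = 166
  -8a + 4b - 2c + d = 154/3
  8a + 4b + 2c + d = -82/3
  64a + 16b + 4c + d = -776/3
Solving the system yields a = -5, b = 4, c = 1/3, d = -4.
So P(n) = -5n³ + 4n² + (1/3)n - 4.
Then P(0) = -4.

-4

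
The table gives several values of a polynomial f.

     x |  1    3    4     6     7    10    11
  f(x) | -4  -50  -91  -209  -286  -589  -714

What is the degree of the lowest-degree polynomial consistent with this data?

Divided differences on the nodes 1, 3, 4, 6, 7, 10, 11:
  order 0: -4  -50  -91  -209  -286  -589  -714
  order 1: -23  -41  -59  -77  -101  -125
  order 2: -6  -6  -6  -6  -6
  order 3: 0  0  0  0
  order 4: 0  0  0
  order 5: 0  0
  order 6: 0
The order-2 divided differences are all -6 (nonzero) and every higher order vanishes, so the data lies on a polynomial of degree exactly 2.

2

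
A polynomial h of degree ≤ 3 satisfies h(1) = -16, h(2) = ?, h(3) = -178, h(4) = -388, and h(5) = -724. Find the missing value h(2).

-64

The 4 known points determine the degree-3 polynomial uniquely.
Write h(s) = as^3 + bs^2 + cs + d. Substituting each data point gives a linear system:
  a + b + c + d = -16
  27a + 9b + 3c + d = -178
  64a + 16b + 4c + d = -388
  125a + 25b + 5c + d = -724
Solving the system yields a = -5, b = -3, c = -4, d = -4.
So h(s) = -5s^3 - 3s^2 - 4s - 4.
Then h(2) = -64.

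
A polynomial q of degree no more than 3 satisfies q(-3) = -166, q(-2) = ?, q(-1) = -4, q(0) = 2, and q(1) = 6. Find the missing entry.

The 4 known points determine the degree-3 polynomial uniquely.
Write q(u) = au^3 + bu^2 + cu + d. Substituting each data point gives a linear system:
  -27a + 9b - 3c + d = -166
  -a + b - c + d = -4
  d = 2
  a + b + c + d = 6
Solving the system yields a = 6, b = -1, c = -1, d = 2.
So q(u) = 6u^3 - u^2 - u + 2.
Then q(-2) = -48.

-48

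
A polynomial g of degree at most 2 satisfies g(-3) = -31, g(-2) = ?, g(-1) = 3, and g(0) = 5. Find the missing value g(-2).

The 3 known points determine the degree-2 polynomial uniquely.
Write g(s) = as^2 + bs + c. Substituting each data point gives a linear system:
  9a - 3b + c = -31
  a - b + c = 3
  c = 5
Solving the system yields a = -5, b = -3, c = 5.
So g(s) = -5s^2 - 3s + 5.
Then g(-2) = -9.

-9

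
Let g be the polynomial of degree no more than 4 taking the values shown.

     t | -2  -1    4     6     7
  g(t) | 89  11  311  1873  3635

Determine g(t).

g(t) = 2t^4 - 4t^3 + 5t^2 - 5t - 5

Using the Lagrange interpolation formula with nodes -2, -1, 4, 6, 7:
  L_0(t) = (t + 1)(t - 4)(t - 6)(t - 7) / 432
  L_1(t) = (t + 2)(t - 4)(t - 6)(t - 7) / -280
  L_2(t) = (t + 2)(t + 1)(t - 6)(t - 7) / 180
  L_3(t) = (t + 2)(t + 1)(t - 4)(t - 7) / -112
  L_4(t) = (t + 2)(t + 1)(t - 4)(t - 6) / 216
Then g(t) = 89·L_0(t) + 11·L_1(t) + 311·L_2(t) + 1873·L_3(t) + 3635·L_4(t).
Expanding and collecting terms gives g(t) = 2t^4 - 4t^3 + 5t^2 - 5t - 5.
Check: g(6) = 1873. ✓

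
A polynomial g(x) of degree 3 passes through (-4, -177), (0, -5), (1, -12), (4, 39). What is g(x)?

g(x) = 2x^3 - 4x^2 - 5x - 5

Write g(x) = ax^3 + bx^2 + cx + d. Substituting each data point gives a linear system:
  -64a + 16b - 4c + d = -177
  d = -5
  a + b + c + d = -12
  64a + 16b + 4c + d = 39
Solving the system yields a = 2, b = -4, c = -5, d = -5.
So g(x) = 2x³ - 4x² - 5x - 5.
Check: g(4) = 39. ✓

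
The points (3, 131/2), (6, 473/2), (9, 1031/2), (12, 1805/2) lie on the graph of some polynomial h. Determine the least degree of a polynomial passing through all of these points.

2

Forward differences of the values at n = 3, 6, 9, 12:
  h  : 131/2  473/2  1031/2  1805/2
  Δ  : 171  279  387
  Δ^2: 108  108
  Δ^3: 0
The second differences are constant (108) and nonzero, while all higher differences vanish, so the minimal degree is 2.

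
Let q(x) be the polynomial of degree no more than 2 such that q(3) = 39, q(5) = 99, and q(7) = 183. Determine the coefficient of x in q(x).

6

Write q(x) = ax^2 + bx + c. Substituting each data point gives a linear system:
  9a + 3b + c = 39
  25a + 5b + c = 99
  49a + 7b + c = 183
Solving the system yields a = 3, b = 6, c = -6.
So q(x) = 3x² + 6x - 6.
The coefficient of x is 6.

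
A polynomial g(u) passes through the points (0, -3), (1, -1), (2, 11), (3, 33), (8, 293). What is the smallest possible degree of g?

Divided differences on the nodes 0, 1, 2, 3, 8:
  order 0: -3  -1  11  33  293
  order 1: 2  12  22  52
  order 2: 5  5  5
  order 3: 0  0
  order 4: 0
The order-2 divided differences are all 5 (nonzero) and every higher order vanishes, so the data lies on a polynomial of degree exactly 2.

2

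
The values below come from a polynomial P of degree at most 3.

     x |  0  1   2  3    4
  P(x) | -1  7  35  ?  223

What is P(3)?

101

The 4 known points determine the degree-3 polynomial uniquely.
Write P(x) = ax^3 + bx^2 + cx + d. Substituting each data point gives a linear system:
  d = -1
  a + b + c + d = 7
  8a + 4b + 2c + d = 35
  64a + 16b + 4c + d = 223
Solving the system yields a = 3, b = 1, c = 4, d = -1.
So P(x) = 3x^3 + x^2 + 4x - 1.
Then P(3) = 101.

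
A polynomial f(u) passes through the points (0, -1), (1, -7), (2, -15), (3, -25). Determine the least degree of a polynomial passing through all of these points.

Forward differences of the values at u = 0, 1, 2, 3:
  f  : -1  -7  -15  -25
  Δ  : -6  -8  -10
  Δ^2: -2  -2
  Δ^3: 0
The second differences are constant (-2) and nonzero, while all higher differences vanish, so the minimal degree is 2.

2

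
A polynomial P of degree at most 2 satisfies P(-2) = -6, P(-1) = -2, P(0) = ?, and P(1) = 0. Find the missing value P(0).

On equispaced nodes a degree-2 polynomial has vanishing third forward difference, so
  - P(-2) + 3·P(-1) - 3·P(0) + P(1) = 0.
Substituting the known values and solving for P(0):
  -3·P(0) = 0
  P(0) = 0.

0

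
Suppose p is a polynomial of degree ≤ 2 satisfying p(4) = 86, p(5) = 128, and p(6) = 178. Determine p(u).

Write p(u) = au^2 + bu + c. Substituting each data point gives a linear system:
  16a + 4b + c = 86
  25a + 5b + c = 128
  36a + 6b + c = 178
Solving the system yields a = 4, b = 6, c = -2.
So p(u) = 4u^2 + 6u - 2.
Check: p(5) = 128. ✓

p(u) = 4u^2 + 6u - 2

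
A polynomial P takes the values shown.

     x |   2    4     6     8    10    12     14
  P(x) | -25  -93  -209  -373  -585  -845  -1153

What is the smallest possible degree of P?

Forward differences of the values at x = 2, 4, 6, 8, 10, 12, 14:
  P  : -25  -93  -209  -373  -585  -845  -1153
  Δ  : -68  -116  -164  -212  -260  -308
  Δ^2: -48  -48  -48  -48  -48
  Δ^3: 0  0  0  0
  Δ^4: 0  0  0
  Δ^5: 0  0
  Δ^6: 0
The second differences are constant (-48) and nonzero, while all higher differences vanish, so the minimal degree is 2.

2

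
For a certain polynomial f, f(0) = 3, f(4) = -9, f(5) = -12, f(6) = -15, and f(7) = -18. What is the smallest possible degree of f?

1

Divided differences on the nodes 0, 4, 5, 6, 7:
  order 0: 3  -9  -12  -15  -18
  order 1: -3  -3  -3  -3
  order 2: 0  0  0
  order 3: 0  0
  order 4: 0
The order-1 divided differences are all -3 (nonzero) and every higher order vanishes, so the data lies on a polynomial of degree exactly 1.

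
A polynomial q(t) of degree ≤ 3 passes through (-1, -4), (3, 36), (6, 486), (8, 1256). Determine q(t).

q(t) = 3t^3 - 4t^2 - 3t

Write q(t) = at^3 + bt^2 + ct + d. Substituting each data point gives a linear system:
  -a + b - c + d = -4
  27a + 9b + 3c + d = 36
  216a + 36b + 6c + d = 486
  512a + 64b + 8c + d = 1256
Solving the system yields a = 3, b = -4, c = -3, d = 0.
So q(t) = 3t³ - 4t² - 3t.
Check: q(-1) = -4. ✓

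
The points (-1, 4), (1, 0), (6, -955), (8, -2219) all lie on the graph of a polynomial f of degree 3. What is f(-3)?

80

Write f(x) = ax^3 + bx^2 + cx + d. Substituting each data point gives a linear system:
  -a + b - c + d = 4
  a + b + c + d = 0
  216a + 36b + 6c + d = -955
  512a + 64b + 8c + d = -2219
Solving the system yields a = -4, b = -3, c = 2, d = 5.
So f(x) = -4x³ - 3x² + 2x + 5.
Then f(-3) = 80.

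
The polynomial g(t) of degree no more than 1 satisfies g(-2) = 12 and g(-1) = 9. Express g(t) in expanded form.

g(t) = -3t + 6

Using the Lagrange interpolation formula with nodes -2, -1:
  L_0(t) = (t + 1) / -1
  L_1(t) = (t + 2) / 1
Then g(t) = 12·L_0(t) + 9·L_1(t).
Expanding and collecting terms gives g(t) = -3t + 6.
Check: g(-2) = 12. ✓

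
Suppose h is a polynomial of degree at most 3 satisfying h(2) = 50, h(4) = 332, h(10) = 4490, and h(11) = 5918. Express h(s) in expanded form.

h(s) = 4s^3 + 5s^2 - s

Using the Lagrange interpolation formula with nodes 2, 4, 10, 11:
  L_0(s) = (s - 4)(s - 10)(s - 11) / -144
  L_1(s) = (s - 2)(s - 10)(s - 11) / 84
  L_2(s) = (s - 2)(s - 4)(s - 11) / -48
  L_3(s) = (s - 2)(s - 4)(s - 10) / 63
Then h(s) = 50·L_0(s) + 332·L_1(s) + 4490·L_2(s) + 5918·L_3(s).
Expanding and collecting terms gives h(s) = 4s^3 + 5s^2 - s.
Check: h(11) = 5918. ✓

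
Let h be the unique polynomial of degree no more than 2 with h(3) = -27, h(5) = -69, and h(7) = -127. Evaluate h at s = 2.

-12

Forward differences of the values at s = 3, 5, 7:
  h  : -27  -69  -127
  Δ  : -42  -58
  Δ^2: -16
The second differences are constant, confirming degree 2.
Interpolating (Newton forward form) and evaluating at s = 2 gives h(2) = -12.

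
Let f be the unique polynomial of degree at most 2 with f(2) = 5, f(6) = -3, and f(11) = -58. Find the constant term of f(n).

-3

Write f(n) = an^2 + bn + c. Substituting each data point gives a linear system:
  4a + 2b + c = 5
  36a + 6b + c = -3
  121a + 11b + c = -58
Solving the system yields a = -1, b = 6, c = -3.
So f(n) = -n^2 + 6n - 3.
The constant term is -3.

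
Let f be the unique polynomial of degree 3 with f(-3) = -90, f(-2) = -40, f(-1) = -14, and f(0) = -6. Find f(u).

Using the Lagrange interpolation formula with nodes -3, -2, -1, 0:
  L_0(u) = (u + 2)(u + 1)u / -6
  L_1(u) = (u + 3)(u + 1)u / 2
  L_2(u) = (u + 3)(u + 2)u / -2
  L_3(u) = (u + 3)(u + 2)(u + 1) / 6
Then f(u) = -90·L_0(u) - 40·L_1(u) - 14·L_2(u) - 6·L_3(u).
Expanding and collecting terms gives f(u) = u^3 - 6u^2 + u - 6.
Check: f(0) = -6. ✓

f(u) = u^3 - 6u^2 + u - 6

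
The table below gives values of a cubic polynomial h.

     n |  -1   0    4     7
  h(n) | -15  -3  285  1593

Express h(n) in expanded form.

h(n) = 5n^3 - 3n^2 + 4n - 3

Write h(n) = an^3 + bn^2 + cn + d. Substituting each data point gives a linear system:
  -a + b - c + d = -15
  d = -3
  64a + 16b + 4c + d = 285
  343a + 49b + 7c + d = 1593
Solving the system yields a = 5, b = -3, c = 4, d = -3.
So h(n) = 5n^3 - 3n^2 + 4n - 3.
Check: h(7) = 1593. ✓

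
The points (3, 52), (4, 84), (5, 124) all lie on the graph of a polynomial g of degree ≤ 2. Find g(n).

g(n) = 4n^2 + 4n + 4

Using the Lagrange interpolation formula with nodes 3, 4, 5:
  L_0(n) = (n - 4)(n - 5) / 2
  L_1(n) = (n - 3)(n - 5) / -1
  L_2(n) = (n - 3)(n - 4) / 2
Then g(n) = 52·L_0(n) + 84·L_1(n) + 124·L_2(n).
Expanding and collecting terms gives g(n) = 4n^2 + 4n + 4.
Check: g(5) = 124. ✓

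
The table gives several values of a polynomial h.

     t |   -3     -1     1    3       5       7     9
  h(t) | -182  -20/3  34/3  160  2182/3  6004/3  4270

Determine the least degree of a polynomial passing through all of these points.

Forward differences of the values at t = -3, -1, 1, 3, 5, 7, 9:
  h  : -182  -20/3  34/3  160  2182/3  6004/3  4270
  Δ  : 526/3  18  446/3  1702/3  1274  6806/3
  Δ^2: -472/3  392/3  1256/3  2120/3  2984/3
  Δ^3: 288  288  288  288
  Δ^4: 0  0  0
  Δ^5: 0  0
  Δ^6: 0
The third differences are constant (288) and nonzero, while all higher differences vanish, so the minimal degree is 3.

3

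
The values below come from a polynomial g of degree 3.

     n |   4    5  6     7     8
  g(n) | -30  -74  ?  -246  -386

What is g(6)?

The 4 known points determine the degree-3 polynomial uniquely.
Write g(n) = an^3 + bn^2 + cn + d. Substituting each data point gives a linear system:
  64a + 16b + 4c + d = -30
  125a + 25b + 5c + d = -74
  343a + 49b + 7c + d = -246
  512a + 64b + 8c + d = -386
Solving the system yields a = -1, b = 2, c = -1, d = 6.
So g(n) = -n^3 + 2n^2 - n + 6.
Then g(6) = -144.

-144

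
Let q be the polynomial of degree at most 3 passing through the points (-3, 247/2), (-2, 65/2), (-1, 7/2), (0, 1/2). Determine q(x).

q(x) = -6x^3 - 5x^2 - 2x + 1/2

Using the Lagrange interpolation formula with nodes -3, -2, -1, 0:
  L_0(x) = (x + 2)(x + 1)x / -6
  L_1(x) = (x + 3)(x + 1)x / 2
  L_2(x) = (x + 3)(x + 2)x / -2
  L_3(x) = (x + 3)(x + 2)(x + 1) / 6
Then q(x) = 247/2·L_0(x) + 65/2·L_1(x) + 7/2·L_2(x) + 1/2·L_3(x).
Expanding and collecting terms gives q(x) = -6x^3 - 5x^2 - 2x + 1/2.
Check: q(-1) = 7/2. ✓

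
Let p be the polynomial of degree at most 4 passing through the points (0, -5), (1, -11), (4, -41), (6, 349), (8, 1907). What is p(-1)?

-1

Write p(s) = as^4 + bs^3 + cs^2 + ds + e. Substituting each data point gives a linear system:
  e = -5
  a + b + c + d + e = -11
  256a + 64b + 16c + 4d + e = -41
  1296a + 216b + 36c + 6d + e = 349
  4096a + 512b + 64c + 8d + e = 1907
Solving the system yields a = 1, b = -4, c = -2, d = -1, e = -5.
So p(s) = s⁴ - 4s³ - 2s² - s - 5.
Then p(-1) = -1.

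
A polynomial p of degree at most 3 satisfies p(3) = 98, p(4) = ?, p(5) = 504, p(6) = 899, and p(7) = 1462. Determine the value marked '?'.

The 4 known points determine the degree-3 polynomial uniquely.
Write p(t) = at^3 + bt^2 + ct + d. Substituting each data point gives a linear system:
  27a + 9b + 3c + d = 98
  125a + 25b + 5c + d = 504
  216a + 36b + 6c + d = 899
  343a + 49b + 7c + d = 1462
Solving the system yields a = 5, b = -6, c = 6, d = -1.
So p(t) = 5t^3 - 6t^2 + 6t - 1.
Then p(4) = 247.

247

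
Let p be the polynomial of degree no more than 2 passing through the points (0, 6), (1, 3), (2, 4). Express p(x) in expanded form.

Write p(x) = ax^2 + bx + c. Substituting each data point gives a linear system:
  c = 6
  a + b + c = 3
  4a + 2b + c = 4
Solving the system yields a = 2, b = -5, c = 6.
So p(x) = 2x^2 - 5x + 6.
Check: p(0) = 6. ✓

p(x) = 2x^2 - 5x + 6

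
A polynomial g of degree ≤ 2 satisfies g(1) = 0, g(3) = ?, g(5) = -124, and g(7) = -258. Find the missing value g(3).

The 3 known points determine the degree-2 polynomial uniquely.
Write g(x) = ax^2 + bx + c. Substituting each data point gives a linear system:
  a + b + c = 0
  25a + 5b + c = -124
  49a + 7b + c = -258
Solving the system yields a = -6, b = 5, c = 1.
So g(x) = -6x^2 + 5x + 1.
Then g(3) = -38.

-38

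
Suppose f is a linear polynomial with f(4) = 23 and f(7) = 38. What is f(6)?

33

Using the Lagrange interpolation formula with nodes 4, 7:
  L_0(s) = (s - 7) / -3
  L_1(s) = (s - 4) / 3
Then f(s) = 23·L_0(s) + 38·L_1(s).
Expanding and collecting terms gives f(s) = 5s + 3.
Evaluating at s = 6: f(6) = 33.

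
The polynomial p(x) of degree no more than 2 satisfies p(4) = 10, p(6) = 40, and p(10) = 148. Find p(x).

p(x) = 2x^2 - 5x - 2

Write p(x) = ax^2 + bx + c. Substituting each data point gives a linear system:
  16a + 4b + c = 10
  36a + 6b + c = 40
  100a + 10b + c = 148
Solving the system yields a = 2, b = -5, c = -2.
So p(x) = 2x^2 - 5x - 2.
Check: p(10) = 148. ✓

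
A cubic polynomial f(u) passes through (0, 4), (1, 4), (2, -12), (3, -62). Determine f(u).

Using the Lagrange interpolation formula with nodes 0, 1, 2, 3:
  L_0(u) = (u - 1)(u - 2)(u - 3) / -6
  L_1(u) = u(u - 2)(u - 3) / 2
  L_2(u) = u(u - 1)(u - 3) / -2
  L_3(u) = u(u - 1)(u - 2) / 6
Then f(u) = 4·L_0(u) + 4·L_1(u) - 12·L_2(u) - 62·L_3(u).
Expanding and collecting terms gives f(u) = -3u³ + u² + 2u + 4.
Check: f(0) = 4. ✓

f(u) = -3u^3 + u^2 + 2u + 4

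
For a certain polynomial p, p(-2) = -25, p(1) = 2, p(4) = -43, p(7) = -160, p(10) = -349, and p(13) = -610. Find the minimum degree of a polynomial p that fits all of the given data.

Forward differences of the values at s = -2, 1, 4, 7, 10, 13:
  p  : -25  2  -43  -160  -349  -610
  Δ  : 27  -45  -117  -189  -261
  Δ^2: -72  -72  -72  -72
  Δ^3: 0  0  0
  Δ^4: 0  0
  Δ^5: 0
The second differences are constant (-72) and nonzero, while all higher differences vanish, so the minimal degree is 2.

2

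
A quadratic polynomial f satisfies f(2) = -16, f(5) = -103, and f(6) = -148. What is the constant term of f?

2

Write f(t) = at^2 + bt + c. Substituting each data point gives a linear system:
  4a + 2b + c = -16
  25a + 5b + c = -103
  36a + 6b + c = -148
Solving the system yields a = -4, b = -1, c = 2.
So f(t) = -4t² - t + 2.
The constant term is 2.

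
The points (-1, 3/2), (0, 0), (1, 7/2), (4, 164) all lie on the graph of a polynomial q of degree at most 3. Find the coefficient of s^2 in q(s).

Write q(s) = as^3 + bs^2 + cs + d. Substituting each data point gives a linear system:
  -a + b - c + d = 3/2
  d = 0
  a + b + c + d = 7/2
  64a + 16b + 4c + d = 164
Solving the system yields a = 2, b = 5/2, c = -1, d = 0.
So q(s) = 2s³ + (5/2)s² - s.
The coefficient of s^2 is 5/2.

5/2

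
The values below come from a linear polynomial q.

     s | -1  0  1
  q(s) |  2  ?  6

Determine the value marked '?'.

4

The 2 known points determine the degree-1 polynomial uniquely.
Write q(s) = as + b. Substituting each data point gives a linear system:
  -a + b = 2
  a + b = 6
Solving the system yields a = 2, b = 4.
So q(s) = 2s + 4.
Then q(0) = 4.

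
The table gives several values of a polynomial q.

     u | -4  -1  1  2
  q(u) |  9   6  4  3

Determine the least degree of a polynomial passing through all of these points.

Divided differences on the nodes -4, -1, 1, 2:
  order 0: 9  6  4  3
  order 1: -1  -1  -1
  order 2: 0  0
  order 3: 0
The order-1 divided differences are all -1 (nonzero) and every higher order vanishes, so the data lies on a polynomial of degree exactly 1.

1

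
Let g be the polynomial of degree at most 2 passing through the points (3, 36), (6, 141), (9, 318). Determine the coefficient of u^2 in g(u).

Write g(u) = au^2 + bu + c. Substituting each data point gives a linear system:
  9a + 3b + c = 36
  36a + 6b + c = 141
  81a + 9b + c = 318
Solving the system yields a = 4, b = -1, c = 3.
So g(u) = 4u² - u + 3.
The leading coefficient is 4.

4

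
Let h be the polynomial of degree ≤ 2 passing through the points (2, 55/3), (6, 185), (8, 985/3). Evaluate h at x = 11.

Write h(x) = ax^2 + bx + c. Substituting each data point gives a linear system:
  4a + 2b + c = 55/3
  36a + 6b + c = 185
  64a + 8b + c = 985/3
Solving the system yields a = 5, b = 5/3, c = -5.
So h(x) = 5x² + (5/3)x - 5.
Then h(11) = 1855/3.

1855/3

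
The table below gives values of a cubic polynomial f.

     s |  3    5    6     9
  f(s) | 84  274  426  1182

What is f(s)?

f(s) = s^3 + 5s^2 + 6s - 6

Using the Lagrange interpolation formula with nodes 3, 5, 6, 9:
  L_0(s) = (s - 5)(s - 6)(s - 9) / -36
  L_1(s) = (s - 3)(s - 6)(s - 9) / 8
  L_2(s) = (s - 3)(s - 5)(s - 9) / -9
  L_3(s) = (s - 3)(s - 5)(s - 6) / 72
Then f(s) = 84·L_0(s) + 274·L_1(s) + 426·L_2(s) + 1182·L_3(s).
Expanding and collecting terms gives f(s) = s^3 + 5s^2 + 6s - 6.
Check: f(6) = 426. ✓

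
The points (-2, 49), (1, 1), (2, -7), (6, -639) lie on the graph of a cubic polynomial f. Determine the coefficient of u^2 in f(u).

Write f(u) = au^3 + bu^2 + cu + d. Substituting each data point gives a linear system:
  -8a + 4b - 2c + d = 49
  a + b + c + d = 1
  8a + 4b + 2c + d = -7
  216a + 36b + 6c + d = -639
Solving the system yields a = -4, b = 6, c = 2, d = -3.
So f(u) = -4u^3 + 6u^2 + 2u - 3.
The coefficient of u^2 is 6.

6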